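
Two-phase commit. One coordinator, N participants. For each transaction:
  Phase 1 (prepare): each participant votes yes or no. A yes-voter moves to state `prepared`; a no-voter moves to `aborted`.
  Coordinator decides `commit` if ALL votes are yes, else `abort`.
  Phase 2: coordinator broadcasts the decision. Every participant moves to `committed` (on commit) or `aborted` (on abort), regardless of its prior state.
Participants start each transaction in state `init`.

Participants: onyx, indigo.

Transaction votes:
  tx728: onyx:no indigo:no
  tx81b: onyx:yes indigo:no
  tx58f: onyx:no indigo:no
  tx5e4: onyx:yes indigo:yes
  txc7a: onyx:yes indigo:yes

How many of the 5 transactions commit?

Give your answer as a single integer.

Answer: 2

Derivation:
tx728: no from onyx, indigo -> abort (commits=0)
tx81b: no from indigo -> abort (commits=0)
tx58f: no from onyx, indigo -> abort (commits=0)
tx5e4: all yes -> commit (commits=1)
txc7a: all yes -> commit (commits=2)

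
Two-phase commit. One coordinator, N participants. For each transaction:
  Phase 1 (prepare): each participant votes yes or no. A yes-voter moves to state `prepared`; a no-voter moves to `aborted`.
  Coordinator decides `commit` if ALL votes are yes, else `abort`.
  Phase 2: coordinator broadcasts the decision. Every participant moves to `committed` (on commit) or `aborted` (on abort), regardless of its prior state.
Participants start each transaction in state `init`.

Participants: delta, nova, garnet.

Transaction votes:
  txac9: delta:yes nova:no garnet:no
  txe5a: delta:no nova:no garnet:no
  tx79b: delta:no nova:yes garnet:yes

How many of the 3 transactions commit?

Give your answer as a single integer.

txac9: no from nova, garnet -> abort (commits=0)
txe5a: no from delta, nova, garnet -> abort (commits=0)
tx79b: no from delta -> abort (commits=0)

Answer: 0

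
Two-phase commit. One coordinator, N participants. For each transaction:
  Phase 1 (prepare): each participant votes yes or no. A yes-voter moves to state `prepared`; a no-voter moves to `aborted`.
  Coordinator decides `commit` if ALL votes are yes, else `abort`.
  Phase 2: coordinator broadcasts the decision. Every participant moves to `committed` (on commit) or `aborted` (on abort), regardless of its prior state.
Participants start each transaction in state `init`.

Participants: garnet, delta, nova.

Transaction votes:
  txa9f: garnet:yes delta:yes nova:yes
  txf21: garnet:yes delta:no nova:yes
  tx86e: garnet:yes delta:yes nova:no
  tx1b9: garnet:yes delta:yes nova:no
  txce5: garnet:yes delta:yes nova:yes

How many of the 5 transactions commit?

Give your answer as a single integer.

txa9f: all yes -> commit (commits=1)
txf21: no from delta -> abort (commits=1)
tx86e: no from nova -> abort (commits=1)
tx1b9: no from nova -> abort (commits=1)
txce5: all yes -> commit (commits=2)

Answer: 2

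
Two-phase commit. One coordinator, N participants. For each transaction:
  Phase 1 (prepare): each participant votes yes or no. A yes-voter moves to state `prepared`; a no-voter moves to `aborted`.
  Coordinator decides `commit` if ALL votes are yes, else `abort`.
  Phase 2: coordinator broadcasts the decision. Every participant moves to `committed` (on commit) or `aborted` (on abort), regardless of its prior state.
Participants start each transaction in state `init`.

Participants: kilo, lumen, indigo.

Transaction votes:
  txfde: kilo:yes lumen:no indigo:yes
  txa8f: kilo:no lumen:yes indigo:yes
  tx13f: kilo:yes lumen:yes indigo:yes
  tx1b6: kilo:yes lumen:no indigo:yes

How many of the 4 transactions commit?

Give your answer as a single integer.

Answer: 1

Derivation:
txfde: no from lumen -> abort (commits=0)
txa8f: no from kilo -> abort (commits=0)
tx13f: all yes -> commit (commits=1)
tx1b6: no from lumen -> abort (commits=1)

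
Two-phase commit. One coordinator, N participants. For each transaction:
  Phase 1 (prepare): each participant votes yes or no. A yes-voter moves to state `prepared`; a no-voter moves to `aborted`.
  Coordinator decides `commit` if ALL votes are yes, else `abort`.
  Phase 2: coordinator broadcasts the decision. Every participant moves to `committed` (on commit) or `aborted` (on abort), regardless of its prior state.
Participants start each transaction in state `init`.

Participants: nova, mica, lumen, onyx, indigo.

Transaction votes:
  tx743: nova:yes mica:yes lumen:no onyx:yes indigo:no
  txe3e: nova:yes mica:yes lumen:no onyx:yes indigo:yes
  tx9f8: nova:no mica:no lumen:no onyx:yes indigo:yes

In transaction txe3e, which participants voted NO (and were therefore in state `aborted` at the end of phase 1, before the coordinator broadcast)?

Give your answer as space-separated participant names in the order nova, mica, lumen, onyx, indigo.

Txn txe3e phase 1: nova yes -> prepared; mica yes -> prepared; lumen no -> aborted; onyx yes -> prepared; indigo yes -> prepared

Answer: lumen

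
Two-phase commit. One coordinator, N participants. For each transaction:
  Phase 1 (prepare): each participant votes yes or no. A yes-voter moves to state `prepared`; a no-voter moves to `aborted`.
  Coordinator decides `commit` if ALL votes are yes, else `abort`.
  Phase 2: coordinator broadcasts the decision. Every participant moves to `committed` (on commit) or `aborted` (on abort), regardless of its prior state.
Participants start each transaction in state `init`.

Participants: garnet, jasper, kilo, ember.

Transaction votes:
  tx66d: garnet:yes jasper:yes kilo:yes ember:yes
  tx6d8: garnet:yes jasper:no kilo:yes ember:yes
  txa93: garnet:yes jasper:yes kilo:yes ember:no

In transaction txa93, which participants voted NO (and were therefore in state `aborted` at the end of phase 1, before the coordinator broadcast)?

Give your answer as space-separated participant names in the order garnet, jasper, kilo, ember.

Txn txa93 phase 1: garnet yes -> prepared; jasper yes -> prepared; kilo yes -> prepared; ember no -> aborted

Answer: ember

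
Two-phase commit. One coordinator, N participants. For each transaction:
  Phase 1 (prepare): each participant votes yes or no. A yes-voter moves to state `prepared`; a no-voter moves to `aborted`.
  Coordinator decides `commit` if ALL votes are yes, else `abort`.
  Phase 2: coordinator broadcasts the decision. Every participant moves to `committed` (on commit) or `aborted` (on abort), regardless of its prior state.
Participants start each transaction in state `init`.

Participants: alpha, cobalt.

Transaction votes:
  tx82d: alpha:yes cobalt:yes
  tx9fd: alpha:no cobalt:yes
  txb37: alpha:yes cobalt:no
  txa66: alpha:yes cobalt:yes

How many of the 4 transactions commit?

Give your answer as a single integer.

Answer: 2

Derivation:
tx82d: all yes -> commit (commits=1)
tx9fd: no from alpha -> abort (commits=1)
txb37: no from cobalt -> abort (commits=1)
txa66: all yes -> commit (commits=2)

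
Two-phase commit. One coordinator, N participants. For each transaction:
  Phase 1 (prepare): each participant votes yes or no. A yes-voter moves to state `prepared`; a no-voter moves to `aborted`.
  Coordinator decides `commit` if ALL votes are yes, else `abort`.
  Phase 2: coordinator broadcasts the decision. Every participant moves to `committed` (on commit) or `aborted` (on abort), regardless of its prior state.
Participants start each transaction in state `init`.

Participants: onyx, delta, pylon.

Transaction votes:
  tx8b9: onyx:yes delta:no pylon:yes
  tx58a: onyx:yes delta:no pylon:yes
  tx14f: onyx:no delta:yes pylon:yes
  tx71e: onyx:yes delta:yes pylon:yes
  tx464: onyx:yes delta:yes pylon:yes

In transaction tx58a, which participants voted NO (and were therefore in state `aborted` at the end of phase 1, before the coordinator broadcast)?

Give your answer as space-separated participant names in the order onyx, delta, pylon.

Answer: delta

Derivation:
Txn tx58a phase 1: onyx yes -> prepared; delta no -> aborted; pylon yes -> prepared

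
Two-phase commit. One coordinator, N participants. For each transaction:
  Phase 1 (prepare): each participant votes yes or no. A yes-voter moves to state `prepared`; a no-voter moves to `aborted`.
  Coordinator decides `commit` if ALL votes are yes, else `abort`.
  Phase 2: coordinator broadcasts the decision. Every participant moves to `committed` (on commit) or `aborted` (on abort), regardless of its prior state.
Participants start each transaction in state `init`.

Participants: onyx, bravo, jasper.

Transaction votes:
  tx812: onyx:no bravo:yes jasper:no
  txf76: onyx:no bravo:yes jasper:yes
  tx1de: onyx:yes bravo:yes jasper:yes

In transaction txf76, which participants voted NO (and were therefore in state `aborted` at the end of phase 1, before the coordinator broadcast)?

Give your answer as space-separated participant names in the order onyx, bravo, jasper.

Txn txf76 phase 1: onyx no -> aborted; bravo yes -> prepared; jasper yes -> prepared

Answer: onyx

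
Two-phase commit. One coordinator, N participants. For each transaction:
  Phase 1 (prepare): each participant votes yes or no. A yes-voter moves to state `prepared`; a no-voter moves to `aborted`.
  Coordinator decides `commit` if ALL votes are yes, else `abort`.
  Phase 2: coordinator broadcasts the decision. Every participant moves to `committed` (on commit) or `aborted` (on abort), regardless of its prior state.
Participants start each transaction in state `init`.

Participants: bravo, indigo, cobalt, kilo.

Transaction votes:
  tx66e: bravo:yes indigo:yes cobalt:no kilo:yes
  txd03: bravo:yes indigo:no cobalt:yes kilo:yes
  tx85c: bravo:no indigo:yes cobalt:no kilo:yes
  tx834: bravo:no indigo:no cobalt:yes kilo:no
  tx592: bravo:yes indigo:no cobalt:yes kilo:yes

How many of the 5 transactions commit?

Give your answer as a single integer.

Answer: 0

Derivation:
tx66e: no from cobalt -> abort (commits=0)
txd03: no from indigo -> abort (commits=0)
tx85c: no from bravo, cobalt -> abort (commits=0)
tx834: no from bravo, indigo, kilo -> abort (commits=0)
tx592: no from indigo -> abort (commits=0)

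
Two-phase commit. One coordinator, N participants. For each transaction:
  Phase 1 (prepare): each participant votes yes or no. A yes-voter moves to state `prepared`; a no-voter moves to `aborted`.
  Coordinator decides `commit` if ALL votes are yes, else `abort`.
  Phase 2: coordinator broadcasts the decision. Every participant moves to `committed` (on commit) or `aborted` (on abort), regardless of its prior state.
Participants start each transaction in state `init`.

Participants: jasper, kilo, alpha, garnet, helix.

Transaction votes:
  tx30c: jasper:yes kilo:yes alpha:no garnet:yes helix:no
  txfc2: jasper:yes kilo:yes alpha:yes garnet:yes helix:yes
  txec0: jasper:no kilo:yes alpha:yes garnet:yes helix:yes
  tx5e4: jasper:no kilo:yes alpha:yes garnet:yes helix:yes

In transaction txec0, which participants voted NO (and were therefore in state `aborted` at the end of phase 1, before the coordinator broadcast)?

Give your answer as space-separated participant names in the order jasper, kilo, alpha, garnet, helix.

Answer: jasper

Derivation:
Txn txec0 phase 1: jasper no -> aborted; kilo yes -> prepared; alpha yes -> prepared; garnet yes -> prepared; helix yes -> prepared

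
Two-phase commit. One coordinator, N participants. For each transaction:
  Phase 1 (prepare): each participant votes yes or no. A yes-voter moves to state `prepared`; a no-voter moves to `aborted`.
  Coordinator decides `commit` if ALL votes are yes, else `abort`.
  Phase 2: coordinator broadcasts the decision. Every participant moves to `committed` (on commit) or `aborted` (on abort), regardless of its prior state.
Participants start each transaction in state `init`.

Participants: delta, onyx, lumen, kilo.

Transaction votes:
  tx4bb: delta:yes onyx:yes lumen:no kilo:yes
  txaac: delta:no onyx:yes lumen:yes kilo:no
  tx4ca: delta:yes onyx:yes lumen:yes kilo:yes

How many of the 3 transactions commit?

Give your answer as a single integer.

tx4bb: no from lumen -> abort (commits=0)
txaac: no from delta, kilo -> abort (commits=0)
tx4ca: all yes -> commit (commits=1)

Answer: 1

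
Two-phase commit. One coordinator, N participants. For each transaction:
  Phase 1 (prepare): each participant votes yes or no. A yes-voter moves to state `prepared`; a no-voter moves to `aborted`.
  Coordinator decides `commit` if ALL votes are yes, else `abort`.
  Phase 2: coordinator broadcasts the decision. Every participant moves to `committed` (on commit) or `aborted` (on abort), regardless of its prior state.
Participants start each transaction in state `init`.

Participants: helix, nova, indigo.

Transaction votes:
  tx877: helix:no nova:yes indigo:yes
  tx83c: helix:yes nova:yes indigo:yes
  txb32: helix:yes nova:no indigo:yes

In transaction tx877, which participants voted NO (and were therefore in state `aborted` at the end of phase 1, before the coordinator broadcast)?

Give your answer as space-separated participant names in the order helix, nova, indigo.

Answer: helix

Derivation:
Txn tx877 phase 1: helix no -> aborted; nova yes -> prepared; indigo yes -> prepared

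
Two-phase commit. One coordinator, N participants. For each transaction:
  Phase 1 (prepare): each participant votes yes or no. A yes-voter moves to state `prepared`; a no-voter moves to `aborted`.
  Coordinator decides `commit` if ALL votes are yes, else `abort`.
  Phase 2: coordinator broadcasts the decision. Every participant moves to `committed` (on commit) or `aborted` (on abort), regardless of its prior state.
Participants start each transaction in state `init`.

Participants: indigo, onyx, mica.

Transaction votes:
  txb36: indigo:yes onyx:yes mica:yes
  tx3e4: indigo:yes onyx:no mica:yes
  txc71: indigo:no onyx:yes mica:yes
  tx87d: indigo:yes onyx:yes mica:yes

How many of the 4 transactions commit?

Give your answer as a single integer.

Answer: 2

Derivation:
txb36: all yes -> commit (commits=1)
tx3e4: no from onyx -> abort (commits=1)
txc71: no from indigo -> abort (commits=1)
tx87d: all yes -> commit (commits=2)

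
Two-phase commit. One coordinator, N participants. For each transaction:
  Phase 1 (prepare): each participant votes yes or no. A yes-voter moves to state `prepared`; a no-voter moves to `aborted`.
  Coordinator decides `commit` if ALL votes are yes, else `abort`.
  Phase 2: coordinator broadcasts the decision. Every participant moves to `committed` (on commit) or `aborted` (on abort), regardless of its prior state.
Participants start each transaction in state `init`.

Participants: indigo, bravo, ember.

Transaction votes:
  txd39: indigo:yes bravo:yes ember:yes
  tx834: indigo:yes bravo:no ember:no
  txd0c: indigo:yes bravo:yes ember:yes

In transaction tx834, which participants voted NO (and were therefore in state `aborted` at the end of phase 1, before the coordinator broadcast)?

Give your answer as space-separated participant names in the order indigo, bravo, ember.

Txn tx834 phase 1: indigo yes -> prepared; bravo no -> aborted; ember no -> aborted

Answer: bravo ember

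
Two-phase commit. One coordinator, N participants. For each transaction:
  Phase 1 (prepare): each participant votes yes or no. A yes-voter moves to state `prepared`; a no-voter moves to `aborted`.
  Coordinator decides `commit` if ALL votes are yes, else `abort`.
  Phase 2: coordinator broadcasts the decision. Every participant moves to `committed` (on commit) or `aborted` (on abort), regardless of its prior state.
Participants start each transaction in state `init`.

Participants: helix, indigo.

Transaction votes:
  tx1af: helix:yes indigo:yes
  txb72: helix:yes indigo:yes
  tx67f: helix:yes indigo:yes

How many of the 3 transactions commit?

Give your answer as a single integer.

Answer: 3

Derivation:
tx1af: all yes -> commit (commits=1)
txb72: all yes -> commit (commits=2)
tx67f: all yes -> commit (commits=3)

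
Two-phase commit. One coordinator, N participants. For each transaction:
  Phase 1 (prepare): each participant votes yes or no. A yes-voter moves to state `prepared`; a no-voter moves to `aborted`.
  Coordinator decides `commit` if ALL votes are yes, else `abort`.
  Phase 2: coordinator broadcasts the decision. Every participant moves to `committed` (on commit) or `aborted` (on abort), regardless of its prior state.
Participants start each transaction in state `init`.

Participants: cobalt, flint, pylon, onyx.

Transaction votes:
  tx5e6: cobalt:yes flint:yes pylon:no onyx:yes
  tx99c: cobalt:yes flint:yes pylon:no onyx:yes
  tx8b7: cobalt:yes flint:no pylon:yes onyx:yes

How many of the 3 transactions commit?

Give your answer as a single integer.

Answer: 0

Derivation:
tx5e6: no from pylon -> abort (commits=0)
tx99c: no from pylon -> abort (commits=0)
tx8b7: no from flint -> abort (commits=0)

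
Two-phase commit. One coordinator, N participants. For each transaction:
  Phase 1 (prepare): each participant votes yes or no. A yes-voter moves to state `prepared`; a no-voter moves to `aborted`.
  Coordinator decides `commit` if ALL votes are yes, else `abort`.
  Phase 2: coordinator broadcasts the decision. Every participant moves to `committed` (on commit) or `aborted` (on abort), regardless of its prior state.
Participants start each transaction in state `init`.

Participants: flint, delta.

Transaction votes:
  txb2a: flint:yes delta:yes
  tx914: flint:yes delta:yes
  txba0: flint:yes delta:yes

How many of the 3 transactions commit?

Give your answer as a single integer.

Answer: 3

Derivation:
txb2a: all yes -> commit (commits=1)
tx914: all yes -> commit (commits=2)
txba0: all yes -> commit (commits=3)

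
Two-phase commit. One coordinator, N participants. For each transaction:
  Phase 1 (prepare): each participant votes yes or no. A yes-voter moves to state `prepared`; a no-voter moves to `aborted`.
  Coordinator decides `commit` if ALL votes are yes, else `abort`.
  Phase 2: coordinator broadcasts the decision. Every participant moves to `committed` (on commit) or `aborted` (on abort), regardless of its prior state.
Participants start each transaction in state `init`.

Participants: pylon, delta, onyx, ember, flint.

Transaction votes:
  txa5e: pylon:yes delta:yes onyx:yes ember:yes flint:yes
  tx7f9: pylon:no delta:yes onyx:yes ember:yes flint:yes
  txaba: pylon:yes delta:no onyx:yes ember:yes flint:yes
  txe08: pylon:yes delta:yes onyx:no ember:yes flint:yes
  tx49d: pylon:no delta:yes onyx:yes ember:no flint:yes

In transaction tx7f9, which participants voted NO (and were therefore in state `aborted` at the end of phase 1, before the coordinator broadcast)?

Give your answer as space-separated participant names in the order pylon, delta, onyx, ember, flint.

Txn tx7f9 phase 1: pylon no -> aborted; delta yes -> prepared; onyx yes -> prepared; ember yes -> prepared; flint yes -> prepared

Answer: pylon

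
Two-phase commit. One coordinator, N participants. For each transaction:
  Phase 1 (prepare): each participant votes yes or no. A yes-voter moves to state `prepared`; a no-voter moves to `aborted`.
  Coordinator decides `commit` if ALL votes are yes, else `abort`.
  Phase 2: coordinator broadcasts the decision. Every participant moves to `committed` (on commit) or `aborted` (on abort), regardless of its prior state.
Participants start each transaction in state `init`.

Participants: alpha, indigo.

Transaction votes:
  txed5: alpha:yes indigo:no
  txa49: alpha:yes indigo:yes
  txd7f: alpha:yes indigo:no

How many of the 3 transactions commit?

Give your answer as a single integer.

txed5: no from indigo -> abort (commits=0)
txa49: all yes -> commit (commits=1)
txd7f: no from indigo -> abort (commits=1)

Answer: 1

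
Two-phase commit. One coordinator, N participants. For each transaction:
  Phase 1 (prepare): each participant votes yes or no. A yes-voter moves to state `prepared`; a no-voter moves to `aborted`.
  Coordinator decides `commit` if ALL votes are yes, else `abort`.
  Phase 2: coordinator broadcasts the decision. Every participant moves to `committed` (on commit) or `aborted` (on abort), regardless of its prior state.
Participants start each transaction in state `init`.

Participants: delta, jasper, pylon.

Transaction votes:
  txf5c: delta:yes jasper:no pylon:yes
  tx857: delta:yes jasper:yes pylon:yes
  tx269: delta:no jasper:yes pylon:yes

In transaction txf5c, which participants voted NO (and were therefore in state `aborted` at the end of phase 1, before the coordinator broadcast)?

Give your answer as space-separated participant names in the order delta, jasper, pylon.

Txn txf5c phase 1: delta yes -> prepared; jasper no -> aborted; pylon yes -> prepared

Answer: jasper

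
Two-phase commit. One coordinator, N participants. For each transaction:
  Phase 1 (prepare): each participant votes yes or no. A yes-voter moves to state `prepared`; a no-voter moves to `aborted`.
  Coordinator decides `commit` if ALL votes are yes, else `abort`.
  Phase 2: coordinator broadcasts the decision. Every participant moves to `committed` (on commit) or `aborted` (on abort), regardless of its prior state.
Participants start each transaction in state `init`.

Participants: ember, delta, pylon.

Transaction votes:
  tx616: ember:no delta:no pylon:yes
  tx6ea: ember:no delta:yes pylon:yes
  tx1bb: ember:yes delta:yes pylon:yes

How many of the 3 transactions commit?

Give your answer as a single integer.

tx616: no from ember, delta -> abort (commits=0)
tx6ea: no from ember -> abort (commits=0)
tx1bb: all yes -> commit (commits=1)

Answer: 1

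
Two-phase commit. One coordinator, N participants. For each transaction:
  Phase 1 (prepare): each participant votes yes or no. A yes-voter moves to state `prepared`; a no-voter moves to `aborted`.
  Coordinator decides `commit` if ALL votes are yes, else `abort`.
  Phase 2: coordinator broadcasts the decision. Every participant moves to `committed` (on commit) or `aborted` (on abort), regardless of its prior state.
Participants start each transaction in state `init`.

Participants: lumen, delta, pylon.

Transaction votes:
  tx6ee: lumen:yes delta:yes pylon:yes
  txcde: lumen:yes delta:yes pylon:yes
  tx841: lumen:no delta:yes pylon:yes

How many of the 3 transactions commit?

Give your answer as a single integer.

Answer: 2

Derivation:
tx6ee: all yes -> commit (commits=1)
txcde: all yes -> commit (commits=2)
tx841: no from lumen -> abort (commits=2)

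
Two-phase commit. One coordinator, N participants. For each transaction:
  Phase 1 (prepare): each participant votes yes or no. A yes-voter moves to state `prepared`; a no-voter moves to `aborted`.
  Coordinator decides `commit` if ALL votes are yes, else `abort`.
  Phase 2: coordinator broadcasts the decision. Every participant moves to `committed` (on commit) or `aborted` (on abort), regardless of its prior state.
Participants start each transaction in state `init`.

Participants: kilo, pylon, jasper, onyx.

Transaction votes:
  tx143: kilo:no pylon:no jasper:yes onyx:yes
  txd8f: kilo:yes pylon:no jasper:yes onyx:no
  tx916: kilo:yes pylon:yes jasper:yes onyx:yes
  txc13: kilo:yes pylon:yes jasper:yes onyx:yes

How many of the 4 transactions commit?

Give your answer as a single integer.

tx143: no from kilo, pylon -> abort (commits=0)
txd8f: no from pylon, onyx -> abort (commits=0)
tx916: all yes -> commit (commits=1)
txc13: all yes -> commit (commits=2)

Answer: 2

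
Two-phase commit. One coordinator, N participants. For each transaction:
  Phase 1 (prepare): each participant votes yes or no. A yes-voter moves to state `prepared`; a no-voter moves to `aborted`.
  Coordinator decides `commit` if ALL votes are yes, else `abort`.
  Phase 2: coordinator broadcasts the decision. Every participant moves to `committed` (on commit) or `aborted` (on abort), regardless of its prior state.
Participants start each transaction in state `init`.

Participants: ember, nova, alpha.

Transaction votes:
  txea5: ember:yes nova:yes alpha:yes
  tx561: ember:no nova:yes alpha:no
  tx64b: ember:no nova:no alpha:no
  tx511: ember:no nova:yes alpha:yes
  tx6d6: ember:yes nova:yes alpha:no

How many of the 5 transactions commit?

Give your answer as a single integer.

Answer: 1

Derivation:
txea5: all yes -> commit (commits=1)
tx561: no from ember, alpha -> abort (commits=1)
tx64b: no from ember, nova, alpha -> abort (commits=1)
tx511: no from ember -> abort (commits=1)
tx6d6: no from alpha -> abort (commits=1)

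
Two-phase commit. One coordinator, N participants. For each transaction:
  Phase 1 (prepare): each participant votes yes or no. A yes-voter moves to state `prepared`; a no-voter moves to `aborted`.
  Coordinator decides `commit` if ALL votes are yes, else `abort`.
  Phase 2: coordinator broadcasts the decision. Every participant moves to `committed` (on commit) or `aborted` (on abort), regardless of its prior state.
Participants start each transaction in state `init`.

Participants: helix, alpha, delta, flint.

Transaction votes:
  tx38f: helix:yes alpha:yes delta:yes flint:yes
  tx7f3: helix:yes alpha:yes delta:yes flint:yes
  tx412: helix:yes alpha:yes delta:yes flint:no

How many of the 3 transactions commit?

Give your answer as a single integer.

Answer: 2

Derivation:
tx38f: all yes -> commit (commits=1)
tx7f3: all yes -> commit (commits=2)
tx412: no from flint -> abort (commits=2)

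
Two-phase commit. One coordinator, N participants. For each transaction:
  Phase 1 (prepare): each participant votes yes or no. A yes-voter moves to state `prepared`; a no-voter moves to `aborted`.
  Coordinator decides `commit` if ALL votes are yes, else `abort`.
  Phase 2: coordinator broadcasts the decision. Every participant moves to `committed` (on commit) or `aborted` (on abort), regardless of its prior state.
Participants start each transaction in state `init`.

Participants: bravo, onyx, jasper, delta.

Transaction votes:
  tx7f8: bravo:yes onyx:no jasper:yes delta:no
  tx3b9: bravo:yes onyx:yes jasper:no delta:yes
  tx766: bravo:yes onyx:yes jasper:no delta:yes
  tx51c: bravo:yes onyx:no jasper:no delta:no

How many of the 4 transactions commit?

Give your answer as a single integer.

Answer: 0

Derivation:
tx7f8: no from onyx, delta -> abort (commits=0)
tx3b9: no from jasper -> abort (commits=0)
tx766: no from jasper -> abort (commits=0)
tx51c: no from onyx, jasper, delta -> abort (commits=0)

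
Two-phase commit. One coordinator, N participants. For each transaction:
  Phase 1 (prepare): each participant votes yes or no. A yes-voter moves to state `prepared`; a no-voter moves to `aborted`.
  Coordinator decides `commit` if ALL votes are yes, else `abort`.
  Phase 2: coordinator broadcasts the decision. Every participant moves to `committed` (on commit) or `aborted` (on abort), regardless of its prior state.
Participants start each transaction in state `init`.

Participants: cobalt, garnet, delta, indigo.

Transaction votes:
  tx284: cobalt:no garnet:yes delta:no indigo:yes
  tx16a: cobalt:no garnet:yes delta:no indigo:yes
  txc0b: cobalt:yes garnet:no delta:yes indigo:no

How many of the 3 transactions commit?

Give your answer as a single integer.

Answer: 0

Derivation:
tx284: no from cobalt, delta -> abort (commits=0)
tx16a: no from cobalt, delta -> abort (commits=0)
txc0b: no from garnet, indigo -> abort (commits=0)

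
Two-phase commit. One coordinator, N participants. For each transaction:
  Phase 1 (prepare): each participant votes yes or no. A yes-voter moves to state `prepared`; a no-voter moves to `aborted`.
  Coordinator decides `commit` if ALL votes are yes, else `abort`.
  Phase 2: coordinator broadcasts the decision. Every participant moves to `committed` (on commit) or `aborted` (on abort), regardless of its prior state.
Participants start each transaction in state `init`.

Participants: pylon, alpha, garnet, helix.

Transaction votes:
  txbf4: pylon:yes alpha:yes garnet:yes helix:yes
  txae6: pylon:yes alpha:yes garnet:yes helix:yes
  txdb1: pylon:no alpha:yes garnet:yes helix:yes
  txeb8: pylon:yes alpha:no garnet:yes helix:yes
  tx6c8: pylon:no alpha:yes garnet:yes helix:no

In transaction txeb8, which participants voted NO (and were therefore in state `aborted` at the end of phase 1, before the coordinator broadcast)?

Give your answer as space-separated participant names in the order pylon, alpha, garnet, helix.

Answer: alpha

Derivation:
Txn txeb8 phase 1: pylon yes -> prepared; alpha no -> aborted; garnet yes -> prepared; helix yes -> prepared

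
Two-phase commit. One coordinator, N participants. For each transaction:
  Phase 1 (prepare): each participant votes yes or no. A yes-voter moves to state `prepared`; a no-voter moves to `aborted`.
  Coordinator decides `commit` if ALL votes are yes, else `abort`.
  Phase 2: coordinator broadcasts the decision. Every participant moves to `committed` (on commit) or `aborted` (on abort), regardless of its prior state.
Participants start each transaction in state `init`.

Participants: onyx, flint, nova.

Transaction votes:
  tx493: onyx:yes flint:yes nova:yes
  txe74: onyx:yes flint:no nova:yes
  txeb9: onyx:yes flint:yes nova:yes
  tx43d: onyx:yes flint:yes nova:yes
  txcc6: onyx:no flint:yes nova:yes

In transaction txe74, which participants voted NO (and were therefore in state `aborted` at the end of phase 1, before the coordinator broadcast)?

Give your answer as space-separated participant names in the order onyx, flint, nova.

Answer: flint

Derivation:
Txn txe74 phase 1: onyx yes -> prepared; flint no -> aborted; nova yes -> prepared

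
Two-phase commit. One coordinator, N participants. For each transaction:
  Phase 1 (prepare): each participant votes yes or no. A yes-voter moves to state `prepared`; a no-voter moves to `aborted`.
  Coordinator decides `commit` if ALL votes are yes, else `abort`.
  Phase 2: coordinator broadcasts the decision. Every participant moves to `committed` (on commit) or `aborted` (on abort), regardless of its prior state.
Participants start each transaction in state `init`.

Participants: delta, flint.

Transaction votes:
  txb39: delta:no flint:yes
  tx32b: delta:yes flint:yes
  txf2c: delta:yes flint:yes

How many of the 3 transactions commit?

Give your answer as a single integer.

txb39: no from delta -> abort (commits=0)
tx32b: all yes -> commit (commits=1)
txf2c: all yes -> commit (commits=2)

Answer: 2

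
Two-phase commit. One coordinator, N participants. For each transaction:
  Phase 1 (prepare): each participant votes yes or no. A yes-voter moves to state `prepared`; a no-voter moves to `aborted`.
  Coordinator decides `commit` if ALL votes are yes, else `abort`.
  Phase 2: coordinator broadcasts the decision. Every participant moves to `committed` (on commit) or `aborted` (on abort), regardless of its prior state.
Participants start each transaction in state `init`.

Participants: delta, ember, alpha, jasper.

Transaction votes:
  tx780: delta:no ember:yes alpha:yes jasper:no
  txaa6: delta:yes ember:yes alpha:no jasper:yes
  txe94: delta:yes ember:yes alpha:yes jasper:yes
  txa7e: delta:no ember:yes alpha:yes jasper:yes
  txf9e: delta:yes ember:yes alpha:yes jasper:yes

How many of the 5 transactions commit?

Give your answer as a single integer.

tx780: no from delta, jasper -> abort (commits=0)
txaa6: no from alpha -> abort (commits=0)
txe94: all yes -> commit (commits=1)
txa7e: no from delta -> abort (commits=1)
txf9e: all yes -> commit (commits=2)

Answer: 2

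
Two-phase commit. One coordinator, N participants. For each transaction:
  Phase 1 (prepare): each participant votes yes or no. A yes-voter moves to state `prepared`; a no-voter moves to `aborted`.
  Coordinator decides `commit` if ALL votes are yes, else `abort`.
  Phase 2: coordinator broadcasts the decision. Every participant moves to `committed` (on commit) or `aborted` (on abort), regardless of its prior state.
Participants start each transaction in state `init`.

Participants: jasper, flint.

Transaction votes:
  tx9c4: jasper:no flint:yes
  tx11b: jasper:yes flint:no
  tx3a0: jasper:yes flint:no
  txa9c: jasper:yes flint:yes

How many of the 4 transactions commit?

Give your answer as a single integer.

Answer: 1

Derivation:
tx9c4: no from jasper -> abort (commits=0)
tx11b: no from flint -> abort (commits=0)
tx3a0: no from flint -> abort (commits=0)
txa9c: all yes -> commit (commits=1)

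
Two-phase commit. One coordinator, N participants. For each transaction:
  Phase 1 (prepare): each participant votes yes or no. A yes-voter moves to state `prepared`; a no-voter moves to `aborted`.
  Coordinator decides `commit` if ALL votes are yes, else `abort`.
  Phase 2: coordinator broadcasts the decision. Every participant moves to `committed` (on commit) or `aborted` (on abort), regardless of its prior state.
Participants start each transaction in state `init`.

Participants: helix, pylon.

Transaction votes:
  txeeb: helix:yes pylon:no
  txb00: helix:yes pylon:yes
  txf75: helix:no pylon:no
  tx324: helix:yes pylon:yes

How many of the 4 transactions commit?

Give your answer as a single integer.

txeeb: no from pylon -> abort (commits=0)
txb00: all yes -> commit (commits=1)
txf75: no from helix, pylon -> abort (commits=1)
tx324: all yes -> commit (commits=2)

Answer: 2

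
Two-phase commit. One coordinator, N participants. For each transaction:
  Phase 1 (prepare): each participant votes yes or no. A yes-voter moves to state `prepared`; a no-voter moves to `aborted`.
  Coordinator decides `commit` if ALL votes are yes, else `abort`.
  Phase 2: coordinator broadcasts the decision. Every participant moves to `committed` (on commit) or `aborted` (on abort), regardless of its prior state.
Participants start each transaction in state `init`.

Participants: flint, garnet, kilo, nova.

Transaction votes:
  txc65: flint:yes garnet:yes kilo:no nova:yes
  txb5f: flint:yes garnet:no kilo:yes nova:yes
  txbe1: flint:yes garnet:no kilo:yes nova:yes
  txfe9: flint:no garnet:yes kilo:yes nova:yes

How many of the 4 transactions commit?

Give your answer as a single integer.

Answer: 0

Derivation:
txc65: no from kilo -> abort (commits=0)
txb5f: no from garnet -> abort (commits=0)
txbe1: no from garnet -> abort (commits=0)
txfe9: no from flint -> abort (commits=0)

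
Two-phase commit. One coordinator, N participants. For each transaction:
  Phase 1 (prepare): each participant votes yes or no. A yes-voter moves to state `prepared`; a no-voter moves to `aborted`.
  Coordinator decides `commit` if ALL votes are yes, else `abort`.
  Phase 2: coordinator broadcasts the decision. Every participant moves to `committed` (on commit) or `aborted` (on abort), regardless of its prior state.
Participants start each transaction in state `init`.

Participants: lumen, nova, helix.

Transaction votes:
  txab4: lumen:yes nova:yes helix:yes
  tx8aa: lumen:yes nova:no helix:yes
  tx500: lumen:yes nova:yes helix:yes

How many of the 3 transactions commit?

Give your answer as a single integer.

txab4: all yes -> commit (commits=1)
tx8aa: no from nova -> abort (commits=1)
tx500: all yes -> commit (commits=2)

Answer: 2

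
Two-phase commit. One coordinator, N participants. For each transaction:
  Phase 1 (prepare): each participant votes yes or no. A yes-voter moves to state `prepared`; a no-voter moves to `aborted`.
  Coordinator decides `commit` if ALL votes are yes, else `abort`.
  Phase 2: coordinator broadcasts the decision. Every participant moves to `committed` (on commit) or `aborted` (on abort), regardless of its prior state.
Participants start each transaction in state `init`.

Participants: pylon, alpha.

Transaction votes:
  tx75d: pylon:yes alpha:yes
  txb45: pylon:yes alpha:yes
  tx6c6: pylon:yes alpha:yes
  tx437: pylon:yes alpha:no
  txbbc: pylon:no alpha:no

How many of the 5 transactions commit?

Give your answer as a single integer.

Answer: 3

Derivation:
tx75d: all yes -> commit (commits=1)
txb45: all yes -> commit (commits=2)
tx6c6: all yes -> commit (commits=3)
tx437: no from alpha -> abort (commits=3)
txbbc: no from pylon, alpha -> abort (commits=3)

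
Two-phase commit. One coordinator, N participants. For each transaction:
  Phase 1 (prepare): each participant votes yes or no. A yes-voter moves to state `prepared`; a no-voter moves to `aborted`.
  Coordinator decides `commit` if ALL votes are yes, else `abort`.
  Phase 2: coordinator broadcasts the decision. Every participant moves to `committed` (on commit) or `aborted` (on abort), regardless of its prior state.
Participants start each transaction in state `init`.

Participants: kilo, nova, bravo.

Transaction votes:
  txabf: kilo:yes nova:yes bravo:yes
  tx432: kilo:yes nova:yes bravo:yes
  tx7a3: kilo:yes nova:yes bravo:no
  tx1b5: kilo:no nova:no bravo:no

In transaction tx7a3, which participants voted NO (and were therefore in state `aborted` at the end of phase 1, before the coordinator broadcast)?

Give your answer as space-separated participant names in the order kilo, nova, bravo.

Txn tx7a3 phase 1: kilo yes -> prepared; nova yes -> prepared; bravo no -> aborted

Answer: bravo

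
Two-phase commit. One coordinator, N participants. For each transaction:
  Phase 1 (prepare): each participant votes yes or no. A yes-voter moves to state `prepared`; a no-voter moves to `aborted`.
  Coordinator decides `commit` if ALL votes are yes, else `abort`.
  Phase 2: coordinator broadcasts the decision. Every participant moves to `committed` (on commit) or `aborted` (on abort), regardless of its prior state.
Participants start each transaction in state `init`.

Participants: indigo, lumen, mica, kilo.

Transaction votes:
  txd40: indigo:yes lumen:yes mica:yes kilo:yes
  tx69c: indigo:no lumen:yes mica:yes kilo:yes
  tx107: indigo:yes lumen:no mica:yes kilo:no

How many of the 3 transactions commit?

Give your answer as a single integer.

Answer: 1

Derivation:
txd40: all yes -> commit (commits=1)
tx69c: no from indigo -> abort (commits=1)
tx107: no from lumen, kilo -> abort (commits=1)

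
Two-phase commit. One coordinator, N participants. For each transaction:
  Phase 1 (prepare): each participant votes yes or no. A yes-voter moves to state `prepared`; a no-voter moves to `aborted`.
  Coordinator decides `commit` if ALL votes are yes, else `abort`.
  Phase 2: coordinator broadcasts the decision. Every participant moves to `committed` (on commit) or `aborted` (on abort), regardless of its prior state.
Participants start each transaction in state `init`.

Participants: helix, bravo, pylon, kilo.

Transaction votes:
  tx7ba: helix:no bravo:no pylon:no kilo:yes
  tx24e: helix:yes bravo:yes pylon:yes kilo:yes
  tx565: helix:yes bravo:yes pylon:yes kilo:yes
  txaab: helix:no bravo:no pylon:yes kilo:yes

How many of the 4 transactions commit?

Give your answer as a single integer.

Answer: 2

Derivation:
tx7ba: no from helix, bravo, pylon -> abort (commits=0)
tx24e: all yes -> commit (commits=1)
tx565: all yes -> commit (commits=2)
txaab: no from helix, bravo -> abort (commits=2)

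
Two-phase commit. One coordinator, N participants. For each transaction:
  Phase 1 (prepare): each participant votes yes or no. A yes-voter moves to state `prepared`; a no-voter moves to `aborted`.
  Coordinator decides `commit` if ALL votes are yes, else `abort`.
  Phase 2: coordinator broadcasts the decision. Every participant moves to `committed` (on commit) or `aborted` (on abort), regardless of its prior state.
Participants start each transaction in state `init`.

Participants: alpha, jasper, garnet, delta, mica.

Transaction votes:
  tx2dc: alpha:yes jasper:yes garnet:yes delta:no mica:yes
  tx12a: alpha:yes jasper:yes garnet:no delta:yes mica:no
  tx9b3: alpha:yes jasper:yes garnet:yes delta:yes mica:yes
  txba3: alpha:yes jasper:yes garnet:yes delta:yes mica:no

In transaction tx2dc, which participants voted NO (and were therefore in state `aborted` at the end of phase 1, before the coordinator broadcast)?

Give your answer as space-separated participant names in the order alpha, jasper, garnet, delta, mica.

Txn tx2dc phase 1: alpha yes -> prepared; jasper yes -> prepared; garnet yes -> prepared; delta no -> aborted; mica yes -> prepared

Answer: delta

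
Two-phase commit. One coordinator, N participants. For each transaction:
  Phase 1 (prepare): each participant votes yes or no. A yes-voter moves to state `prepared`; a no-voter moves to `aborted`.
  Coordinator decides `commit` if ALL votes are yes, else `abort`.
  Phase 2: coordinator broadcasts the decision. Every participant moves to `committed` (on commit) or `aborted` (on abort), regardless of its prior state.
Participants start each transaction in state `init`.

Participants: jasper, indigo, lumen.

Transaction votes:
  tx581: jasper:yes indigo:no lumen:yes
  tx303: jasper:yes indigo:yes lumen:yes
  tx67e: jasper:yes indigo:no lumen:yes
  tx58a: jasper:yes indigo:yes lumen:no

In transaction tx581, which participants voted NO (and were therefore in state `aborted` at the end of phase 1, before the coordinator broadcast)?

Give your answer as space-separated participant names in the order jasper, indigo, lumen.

Txn tx581 phase 1: jasper yes -> prepared; indigo no -> aborted; lumen yes -> prepared

Answer: indigo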